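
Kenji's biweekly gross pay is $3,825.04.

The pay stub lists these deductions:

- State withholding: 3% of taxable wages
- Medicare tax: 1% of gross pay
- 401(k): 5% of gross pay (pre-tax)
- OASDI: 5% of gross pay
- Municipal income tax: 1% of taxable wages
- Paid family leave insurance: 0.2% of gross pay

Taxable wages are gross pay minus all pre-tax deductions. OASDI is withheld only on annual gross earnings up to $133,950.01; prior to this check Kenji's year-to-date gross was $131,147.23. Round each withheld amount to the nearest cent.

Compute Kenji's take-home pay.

$3,302.40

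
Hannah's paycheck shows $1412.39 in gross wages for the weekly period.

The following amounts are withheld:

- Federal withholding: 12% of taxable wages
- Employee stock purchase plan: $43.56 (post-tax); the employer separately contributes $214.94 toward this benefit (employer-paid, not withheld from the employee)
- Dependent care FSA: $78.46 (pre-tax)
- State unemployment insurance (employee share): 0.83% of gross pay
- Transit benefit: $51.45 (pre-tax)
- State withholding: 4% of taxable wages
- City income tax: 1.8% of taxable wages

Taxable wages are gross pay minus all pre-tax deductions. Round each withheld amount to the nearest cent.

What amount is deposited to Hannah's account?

Transit benefit: $51.45
Dependent care FSA: $78.46
Pre-tax total = $51.45 + $78.46 = $129.91
Taxable wages = $1412.39 − $129.91 = $1282.48
State withholding: $1282.48 × 0.04 = $51.30
City income tax: $1282.48 × 0.018 = $23.08
Federal withholding: $1282.48 × 0.12 = $153.90
State unemployment insurance (employee share): $1412.39 × 0.0083 = $11.72
Employee stock purchase plan: $43.56
(Employer's $214.94 toward employee stock purchase plan is not withheld from the employee.)
Total deductions = $51.45 + $78.46 + $51.30 + $23.08 + $153.90 + $11.72 + $43.56 = $413.47
Net pay = $1412.39 − $413.47 = $998.92

$998.92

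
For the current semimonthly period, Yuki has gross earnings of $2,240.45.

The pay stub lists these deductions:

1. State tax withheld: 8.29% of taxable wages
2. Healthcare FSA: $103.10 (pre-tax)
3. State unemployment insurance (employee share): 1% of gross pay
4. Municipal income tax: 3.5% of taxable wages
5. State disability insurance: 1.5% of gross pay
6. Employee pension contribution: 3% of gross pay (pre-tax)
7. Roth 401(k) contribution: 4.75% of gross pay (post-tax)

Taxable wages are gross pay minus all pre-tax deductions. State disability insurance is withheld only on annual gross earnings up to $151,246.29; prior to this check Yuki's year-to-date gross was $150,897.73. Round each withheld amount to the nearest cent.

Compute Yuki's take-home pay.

Healthcare FSA: $103.10
Employee pension contribution: $2,240.45 × 0.03 = $67.21
Pre-tax total = $103.10 + $67.21 = $170.31
Taxable wages = $2,240.45 − $170.31 = $2,070.14
State tax withheld: $2,070.14 × 0.0829 = $171.61
Municipal income tax: $2,070.14 × 0.035 = $72.45
State unemployment insurance (employee share): $2,240.45 × 0.01 = $22.40
State disability insurance: only $151,246.29 − $150,897.73 = $348.56 of this check is subject → $348.56 × 0.015 = $5.23
Roth 401(k) contribution: $2,240.45 × 0.0475 = $106.42
Total deductions = $103.10 + $67.21 + $171.61 + $72.45 + $22.40 + $5.23 + $106.42 = $548.42
Net pay = $2,240.45 − $548.42 = $1,692.03

$1,692.03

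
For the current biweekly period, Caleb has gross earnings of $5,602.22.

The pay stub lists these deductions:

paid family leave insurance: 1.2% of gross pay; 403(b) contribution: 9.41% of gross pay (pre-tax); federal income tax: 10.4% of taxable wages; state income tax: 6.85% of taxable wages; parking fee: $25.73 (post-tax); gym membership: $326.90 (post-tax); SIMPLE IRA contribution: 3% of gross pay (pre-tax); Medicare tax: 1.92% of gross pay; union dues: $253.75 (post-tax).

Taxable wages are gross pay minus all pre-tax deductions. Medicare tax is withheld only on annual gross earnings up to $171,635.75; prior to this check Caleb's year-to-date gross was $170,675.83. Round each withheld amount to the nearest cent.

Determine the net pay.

SIMPLE IRA contribution: $5,602.22 × 0.03 = $168.07
403(b) contribution: $5,602.22 × 0.0941 = $527.17
Pre-tax total = $168.07 + $527.17 = $695.24
Taxable wages = $5,602.22 − $695.24 = $4,906.98
Federal income tax: $4,906.98 × 0.104 = $510.33
State income tax: $4,906.98 × 0.0685 = $336.13
Paid family leave insurance: $5,602.22 × 0.012 = $67.23
Medicare tax: only $171,635.75 − $170,675.83 = $959.92 of this check is subject → $959.92 × 0.0192 = $18.43
Gym membership: $326.90
Parking fee: $25.73
Union dues: $253.75
Total deductions = $168.07 + $527.17 + $510.33 + $336.13 + $67.23 + $18.43 + $326.90 + $25.73 + $253.75 = $2,233.74
Net pay = $5,602.22 − $2,233.74 = $3,368.48

$3,368.48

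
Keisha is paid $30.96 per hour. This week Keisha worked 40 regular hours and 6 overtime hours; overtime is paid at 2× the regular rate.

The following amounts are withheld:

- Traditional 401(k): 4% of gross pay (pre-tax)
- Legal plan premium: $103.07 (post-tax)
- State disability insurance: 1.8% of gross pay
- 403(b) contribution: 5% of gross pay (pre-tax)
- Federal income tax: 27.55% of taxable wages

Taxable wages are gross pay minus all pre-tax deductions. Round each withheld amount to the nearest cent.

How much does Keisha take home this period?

$929.36

Regular pay: 40 × $30.96 = $1,238.40
Overtime pay: 6 × $30.96 × 2 = $371.52
Gross pay = $1,238.40 + $371.52 = $1,609.92
403(b) contribution: $1,609.92 × 0.05 = $80.50
Traditional 401(k): $1,609.92 × 0.04 = $64.40
Pre-tax total = $80.50 + $64.40 = $144.90
Taxable wages = $1,609.92 − $144.90 = $1,465.02
Federal income tax: $1,465.02 × 0.2755 = $403.61
State disability insurance: $1,609.92 × 0.018 = $28.98
Legal plan premium: $103.07
Total deductions = $80.50 + $64.40 + $403.61 + $28.98 + $103.07 = $680.56
Net pay = $1,609.92 − $680.56 = $929.36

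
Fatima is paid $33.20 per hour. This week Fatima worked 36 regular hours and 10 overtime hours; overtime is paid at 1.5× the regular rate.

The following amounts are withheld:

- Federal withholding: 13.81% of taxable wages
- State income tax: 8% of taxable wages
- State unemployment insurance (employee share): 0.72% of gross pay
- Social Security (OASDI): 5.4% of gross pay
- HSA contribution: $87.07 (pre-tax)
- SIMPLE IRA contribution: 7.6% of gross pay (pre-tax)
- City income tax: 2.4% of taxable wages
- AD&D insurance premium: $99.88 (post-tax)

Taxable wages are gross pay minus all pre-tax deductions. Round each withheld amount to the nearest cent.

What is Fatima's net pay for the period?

$916.25

Regular pay: 36 × $33.20 = $1,195.20
Overtime pay: 10 × $33.20 × 1.5 = $498.00
Gross pay = $1,195.20 + $498.00 = $1,693.20
HSA contribution: $87.07
SIMPLE IRA contribution: $1,693.20 × 0.076 = $128.68
Pre-tax total = $87.07 + $128.68 = $215.75
Taxable wages = $1,693.20 − $215.75 = $1,477.45
Federal withholding: $1,477.45 × 0.1381 = $204.04
State income tax: $1,477.45 × 0.08 = $118.20
City income tax: $1,477.45 × 0.024 = $35.46
State unemployment insurance (employee share): $1,693.20 × 0.0072 = $12.19
Social Security (OASDI): $1,693.20 × 0.054 = $91.43
AD&D insurance premium: $99.88
Total deductions = $87.07 + $128.68 + $204.04 + $118.20 + $35.46 + $12.19 + $91.43 + $99.88 = $776.95
Net pay = $1,693.20 − $776.95 = $916.25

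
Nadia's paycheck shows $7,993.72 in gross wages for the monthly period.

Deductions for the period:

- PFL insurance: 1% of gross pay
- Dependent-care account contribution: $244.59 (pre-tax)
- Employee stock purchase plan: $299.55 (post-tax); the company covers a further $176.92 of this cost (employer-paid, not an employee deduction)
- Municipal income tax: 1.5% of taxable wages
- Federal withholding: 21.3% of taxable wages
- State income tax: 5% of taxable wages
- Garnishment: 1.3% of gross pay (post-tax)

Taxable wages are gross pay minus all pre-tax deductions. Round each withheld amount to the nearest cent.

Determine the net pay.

$5,111.46

Dependent-care account contribution: $244.59
Taxable wages = $7,993.72 − $244.59 = $7,749.13
State income tax: $7,749.13 × 0.05 = $387.46
Federal withholding: $7,749.13 × 0.213 = $1,650.56
Municipal income tax: $7,749.13 × 0.015 = $116.24
PFL insurance: $7,993.72 × 0.01 = $79.94
Employee stock purchase plan: $299.55
Garnishment: $7,993.72 × 0.013 = $103.92
(Employer's $176.92 toward employee stock purchase plan is not withheld from the employee.)
Total deductions = $244.59 + $387.46 + $1,650.56 + $116.24 + $79.94 + $299.55 + $103.92 = $2,882.26
Net pay = $7,993.72 − $2,882.26 = $5,111.46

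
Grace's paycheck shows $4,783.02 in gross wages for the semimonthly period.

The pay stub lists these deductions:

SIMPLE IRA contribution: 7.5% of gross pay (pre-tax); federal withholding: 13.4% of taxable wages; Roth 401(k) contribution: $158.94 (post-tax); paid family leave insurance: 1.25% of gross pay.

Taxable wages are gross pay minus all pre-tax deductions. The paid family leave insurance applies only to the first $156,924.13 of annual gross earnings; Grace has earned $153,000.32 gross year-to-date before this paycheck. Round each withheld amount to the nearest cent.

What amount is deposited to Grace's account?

SIMPLE IRA contribution: $4,783.02 × 0.075 = $358.73
Taxable wages = $4,783.02 − $358.73 = $4,424.29
Federal withholding: $4,424.29 × 0.134 = $592.85
Paid family leave insurance: only $156,924.13 − $153,000.32 = $3,923.81 of this check is subject → $3,923.81 × 0.0125 = $49.05
Roth 401(k) contribution: $158.94
Total deductions = $358.73 + $592.85 + $49.05 + $158.94 = $1,159.57
Net pay = $4,783.02 − $1,159.57 = $3,623.45

$3,623.45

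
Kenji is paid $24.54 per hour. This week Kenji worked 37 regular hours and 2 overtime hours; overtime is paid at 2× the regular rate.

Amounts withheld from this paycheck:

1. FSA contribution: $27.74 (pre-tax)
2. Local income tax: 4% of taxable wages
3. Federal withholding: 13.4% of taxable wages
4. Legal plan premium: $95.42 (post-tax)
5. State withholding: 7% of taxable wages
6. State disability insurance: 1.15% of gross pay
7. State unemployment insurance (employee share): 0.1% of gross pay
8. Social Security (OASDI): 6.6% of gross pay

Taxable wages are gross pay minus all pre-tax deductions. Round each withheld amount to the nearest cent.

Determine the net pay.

$565.25

Regular pay: 37 × $24.54 = $907.98
Overtime pay: 2 × $24.54 × 2 = $98.16
Gross pay = $907.98 + $98.16 = $1006.14
FSA contribution: $27.74
Taxable wages = $1006.14 − $27.74 = $978.40
Local income tax: $978.40 × 0.04 = $39.14
State withholding: $978.40 × 0.07 = $68.49
Federal withholding: $978.40 × 0.134 = $131.11
State disability insurance: $1006.14 × 0.0115 = $11.57
State unemployment insurance (employee share): $1006.14 × 0.001 = $1.01
Social Security (OASDI): $1006.14 × 0.066 = $66.41
Legal plan premium: $95.42
Total deductions = $27.74 + $39.14 + $68.49 + $131.11 + $11.57 + $1.01 + $66.41 + $95.42 = $440.89
Net pay = $1006.14 − $440.89 = $565.25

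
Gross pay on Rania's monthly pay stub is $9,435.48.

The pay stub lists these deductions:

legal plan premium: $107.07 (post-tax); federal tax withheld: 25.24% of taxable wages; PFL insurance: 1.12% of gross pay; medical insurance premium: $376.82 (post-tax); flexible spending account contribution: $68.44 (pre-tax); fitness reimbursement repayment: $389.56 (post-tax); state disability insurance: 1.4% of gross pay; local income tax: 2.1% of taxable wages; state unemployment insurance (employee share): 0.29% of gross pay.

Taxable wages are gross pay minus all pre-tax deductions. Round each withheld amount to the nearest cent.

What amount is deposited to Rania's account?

Flexible spending account contribution: $68.44
Taxable wages = $9,435.48 − $68.44 = $9,367.04
Federal tax withheld: $9,367.04 × 0.2524 = $2,364.24
Local income tax: $9,367.04 × 0.021 = $196.71
State unemployment insurance (employee share): $9,435.48 × 0.0029 = $27.36
State disability insurance: $9,435.48 × 0.014 = $132.10
PFL insurance: $9,435.48 × 0.0112 = $105.68
Fitness reimbursement repayment: $389.56
Medical insurance premium: $376.82
Legal plan premium: $107.07
Total deductions = $68.44 + $2,364.24 + $196.71 + $27.36 + $132.10 + $105.68 + $389.56 + $376.82 + $107.07 = $3,767.98
Net pay = $9,435.48 − $3,767.98 = $5,667.50

$5,667.50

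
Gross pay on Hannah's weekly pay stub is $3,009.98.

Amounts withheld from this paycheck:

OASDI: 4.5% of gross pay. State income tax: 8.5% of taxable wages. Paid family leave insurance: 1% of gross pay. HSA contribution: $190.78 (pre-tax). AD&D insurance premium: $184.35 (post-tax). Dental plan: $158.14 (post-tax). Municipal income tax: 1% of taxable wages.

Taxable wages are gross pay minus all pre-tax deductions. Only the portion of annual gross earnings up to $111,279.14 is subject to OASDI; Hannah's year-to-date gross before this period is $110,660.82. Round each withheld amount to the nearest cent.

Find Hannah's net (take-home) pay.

$2,150.97

HSA contribution: $190.78
Taxable wages = $3,009.98 − $190.78 = $2,819.20
State income tax: $2,819.20 × 0.085 = $239.63
Municipal income tax: $2,819.20 × 0.01 = $28.19
Paid family leave insurance: $3,009.98 × 0.01 = $30.10
OASDI: only $111,279.14 − $110,660.82 = $618.32 of this check is subject → $618.32 × 0.045 = $27.82
AD&D insurance premium: $184.35
Dental plan: $158.14
Total deductions = $190.78 + $239.63 + $28.19 + $30.10 + $27.82 + $184.35 + $158.14 = $859.01
Net pay = $3,009.98 − $859.01 = $2,150.97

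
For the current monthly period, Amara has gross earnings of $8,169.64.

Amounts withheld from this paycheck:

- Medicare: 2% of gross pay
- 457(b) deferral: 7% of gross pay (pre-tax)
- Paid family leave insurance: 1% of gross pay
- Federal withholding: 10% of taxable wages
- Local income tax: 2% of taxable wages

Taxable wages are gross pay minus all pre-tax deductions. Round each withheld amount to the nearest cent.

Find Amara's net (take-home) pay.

457(b) deferral: $8,169.64 × 0.07 = $571.87
Taxable wages = $8,169.64 − $571.87 = $7,597.77
Federal withholding: $7,597.77 × 0.1 = $759.78
Local income tax: $7,597.77 × 0.02 = $151.96
Paid family leave insurance: $8,169.64 × 0.01 = $81.70
Medicare: $8,169.64 × 0.02 = $163.39
Total deductions = $571.87 + $759.78 + $151.96 + $81.70 + $163.39 = $1,728.70
Net pay = $8,169.64 − $1,728.70 = $6,440.94

$6,440.94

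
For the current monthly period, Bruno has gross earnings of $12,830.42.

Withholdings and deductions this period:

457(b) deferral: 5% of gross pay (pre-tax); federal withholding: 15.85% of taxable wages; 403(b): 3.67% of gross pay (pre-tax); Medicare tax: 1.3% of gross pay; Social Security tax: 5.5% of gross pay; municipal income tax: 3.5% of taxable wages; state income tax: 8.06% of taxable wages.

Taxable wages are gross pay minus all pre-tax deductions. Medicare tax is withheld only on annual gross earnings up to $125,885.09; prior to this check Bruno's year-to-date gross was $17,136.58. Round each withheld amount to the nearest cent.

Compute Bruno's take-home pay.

457(b) deferral: $12,830.42 × 0.05 = $641.52
403(b): $12,830.42 × 0.0367 = $470.88
Pre-tax total = $641.52 + $470.88 = $1,112.40
Taxable wages = $12,830.42 − $1,112.40 = $11,718.02
State income tax: $11,718.02 × 0.0806 = $944.47
Federal withholding: $11,718.02 × 0.1585 = $1,857.31
Municipal income tax: $11,718.02 × 0.035 = $410.13
Social Security tax: $12,830.42 × 0.055 = $705.67
Medicare tax: cap not yet reached, full $12,830.42 is subject → $12,830.42 × 0.013 = $166.80
Total deductions = $641.52 + $470.88 + $944.47 + $1,857.31 + $410.13 + $705.67 + $166.80 = $5,196.78
Net pay = $12,830.42 − $5,196.78 = $7,633.64

$7,633.64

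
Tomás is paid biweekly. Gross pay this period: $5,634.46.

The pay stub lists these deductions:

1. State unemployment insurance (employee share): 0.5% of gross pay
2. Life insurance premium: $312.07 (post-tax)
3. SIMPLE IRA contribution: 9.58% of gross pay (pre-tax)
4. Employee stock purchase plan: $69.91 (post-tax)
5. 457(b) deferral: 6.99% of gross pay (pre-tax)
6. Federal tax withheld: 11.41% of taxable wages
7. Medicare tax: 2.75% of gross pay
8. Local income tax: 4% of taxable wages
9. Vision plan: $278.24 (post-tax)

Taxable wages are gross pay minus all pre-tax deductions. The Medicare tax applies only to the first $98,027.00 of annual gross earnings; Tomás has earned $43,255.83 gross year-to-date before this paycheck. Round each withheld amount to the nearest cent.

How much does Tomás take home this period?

$3,133.10

457(b) deferral: $5,634.46 × 0.0699 = $393.85
SIMPLE IRA contribution: $5,634.46 × 0.0958 = $539.78
Pre-tax total = $393.85 + $539.78 = $933.63
Taxable wages = $5,634.46 − $933.63 = $4,700.83
Federal tax withheld: $4,700.83 × 0.1141 = $536.36
Local income tax: $4,700.83 × 0.04 = $188.03
State unemployment insurance (employee share): $5,634.46 × 0.005 = $28.17
Medicare tax: cap not yet reached, full $5,634.46 is subject → $5,634.46 × 0.0275 = $154.95
Employee stock purchase plan: $69.91
Life insurance premium: $312.07
Vision plan: $278.24
Total deductions = $393.85 + $539.78 + $536.36 + $188.03 + $28.17 + $154.95 + $69.91 + $312.07 + $278.24 = $2,501.36
Net pay = $5,634.46 − $2,501.36 = $3,133.10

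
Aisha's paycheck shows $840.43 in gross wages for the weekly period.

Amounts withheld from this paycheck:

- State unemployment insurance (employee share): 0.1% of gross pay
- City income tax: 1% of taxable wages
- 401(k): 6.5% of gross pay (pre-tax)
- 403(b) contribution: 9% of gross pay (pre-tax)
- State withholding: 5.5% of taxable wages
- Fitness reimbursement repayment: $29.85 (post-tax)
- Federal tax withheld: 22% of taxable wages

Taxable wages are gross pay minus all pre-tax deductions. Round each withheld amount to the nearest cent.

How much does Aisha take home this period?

$477.07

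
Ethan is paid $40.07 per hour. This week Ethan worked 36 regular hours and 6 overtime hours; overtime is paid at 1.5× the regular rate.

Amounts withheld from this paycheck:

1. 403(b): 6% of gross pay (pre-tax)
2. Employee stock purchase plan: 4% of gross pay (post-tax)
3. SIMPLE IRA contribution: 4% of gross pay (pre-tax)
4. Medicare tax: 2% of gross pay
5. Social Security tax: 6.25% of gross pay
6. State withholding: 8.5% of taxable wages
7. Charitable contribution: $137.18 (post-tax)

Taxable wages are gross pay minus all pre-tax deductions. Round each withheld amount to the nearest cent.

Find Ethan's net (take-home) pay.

$1,126.82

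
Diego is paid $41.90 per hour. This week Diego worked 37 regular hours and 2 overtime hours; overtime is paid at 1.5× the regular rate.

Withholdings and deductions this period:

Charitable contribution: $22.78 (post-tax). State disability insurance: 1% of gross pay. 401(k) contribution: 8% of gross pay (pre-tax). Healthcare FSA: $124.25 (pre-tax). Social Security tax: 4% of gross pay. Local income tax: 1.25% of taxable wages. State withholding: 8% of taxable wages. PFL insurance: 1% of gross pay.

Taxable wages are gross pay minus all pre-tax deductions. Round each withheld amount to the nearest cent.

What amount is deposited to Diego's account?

$1,163.20

Regular pay: 37 × $41.90 = $1,550.30
Overtime pay: 2 × $41.90 × 1.5 = $125.70
Gross pay = $1,550.30 + $125.70 = $1,676.00
401(k) contribution: $1,676.00 × 0.08 = $134.08
Healthcare FSA: $124.25
Pre-tax total = $134.08 + $124.25 = $258.33
Taxable wages = $1,676.00 − $258.33 = $1,417.67
Local income tax: $1,417.67 × 0.0125 = $17.72
State withholding: $1,417.67 × 0.08 = $113.41
Social Security tax: $1,676.00 × 0.04 = $67.04
PFL insurance: $1,676.00 × 0.01 = $16.76
State disability insurance: $1,676.00 × 0.01 = $16.76
Charitable contribution: $22.78
Total deductions = $134.08 + $124.25 + $17.72 + $113.41 + $67.04 + $16.76 + $16.76 + $22.78 = $512.80
Net pay = $1,676.00 − $512.80 = $1,163.20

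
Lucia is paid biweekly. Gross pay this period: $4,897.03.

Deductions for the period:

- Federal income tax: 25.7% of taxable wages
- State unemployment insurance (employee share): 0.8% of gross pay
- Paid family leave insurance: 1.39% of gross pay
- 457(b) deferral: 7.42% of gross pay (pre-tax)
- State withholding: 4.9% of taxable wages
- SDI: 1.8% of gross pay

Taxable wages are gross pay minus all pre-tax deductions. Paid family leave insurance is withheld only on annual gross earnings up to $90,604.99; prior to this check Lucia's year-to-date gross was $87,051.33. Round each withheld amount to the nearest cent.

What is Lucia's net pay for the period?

457(b) deferral: $4,897.03 × 0.0742 = $363.36
Taxable wages = $4,897.03 − $363.36 = $4,533.67
State withholding: $4,533.67 × 0.049 = $222.15
Federal income tax: $4,533.67 × 0.257 = $1,165.15
SDI: $4,897.03 × 0.018 = $88.15
Paid family leave insurance: only $90,604.99 − $87,051.33 = $3,553.66 of this check is subject → $3,553.66 × 0.0139 = $49.40
State unemployment insurance (employee share): $4,897.03 × 0.008 = $39.18
Total deductions = $363.36 + $222.15 + $1,165.15 + $88.15 + $49.40 + $39.18 = $1,927.39
Net pay = $4,897.03 − $1,927.39 = $2,969.64

$2,969.64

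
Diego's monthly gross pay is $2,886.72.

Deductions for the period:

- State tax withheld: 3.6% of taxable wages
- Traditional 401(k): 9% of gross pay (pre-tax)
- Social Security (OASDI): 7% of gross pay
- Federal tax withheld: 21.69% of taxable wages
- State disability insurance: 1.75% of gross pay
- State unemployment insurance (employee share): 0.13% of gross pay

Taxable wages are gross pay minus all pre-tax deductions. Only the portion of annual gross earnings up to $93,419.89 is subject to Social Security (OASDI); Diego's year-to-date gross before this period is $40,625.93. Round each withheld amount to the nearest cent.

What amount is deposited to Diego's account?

$1,706.23

Traditional 401(k): $2,886.72 × 0.09 = $259.80
Taxable wages = $2,886.72 − $259.80 = $2,626.92
State tax withheld: $2,626.92 × 0.036 = $94.57
Federal tax withheld: $2,626.92 × 0.2169 = $569.78
Social Security (OASDI): cap not yet reached, full $2,886.72 is subject → $2,886.72 × 0.07 = $202.07
State unemployment insurance (employee share): $2,886.72 × 0.0013 = $3.75
State disability insurance: $2,886.72 × 0.0175 = $50.52
Total deductions = $259.80 + $94.57 + $569.78 + $202.07 + $3.75 + $50.52 = $1,180.49
Net pay = $2,886.72 − $1,180.49 = $1,706.23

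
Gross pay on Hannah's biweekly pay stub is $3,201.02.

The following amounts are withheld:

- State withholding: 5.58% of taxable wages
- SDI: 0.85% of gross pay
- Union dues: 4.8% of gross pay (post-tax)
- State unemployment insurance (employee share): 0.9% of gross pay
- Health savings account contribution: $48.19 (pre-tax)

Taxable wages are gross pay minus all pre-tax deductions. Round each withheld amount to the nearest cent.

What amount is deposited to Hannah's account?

$2,767.23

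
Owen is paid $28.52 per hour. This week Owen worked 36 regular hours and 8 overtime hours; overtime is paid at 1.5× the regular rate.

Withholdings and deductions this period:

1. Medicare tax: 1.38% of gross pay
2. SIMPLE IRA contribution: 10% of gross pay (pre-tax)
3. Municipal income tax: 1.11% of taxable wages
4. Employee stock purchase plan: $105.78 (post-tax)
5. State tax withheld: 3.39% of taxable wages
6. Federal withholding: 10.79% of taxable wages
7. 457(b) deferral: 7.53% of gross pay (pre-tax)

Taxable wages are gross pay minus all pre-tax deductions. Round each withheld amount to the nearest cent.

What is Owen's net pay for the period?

$831.69

Regular pay: 36 × $28.52 = $1,026.72
Overtime pay: 8 × $28.52 × 1.5 = $342.24
Gross pay = $1,026.72 + $342.24 = $1,368.96
457(b) deferral: $1,368.96 × 0.0753 = $103.08
SIMPLE IRA contribution: $1,368.96 × 0.1 = $136.90
Pre-tax total = $103.08 + $136.90 = $239.98
Taxable wages = $1,368.96 − $239.98 = $1,128.98
Municipal income tax: $1,128.98 × 0.0111 = $12.53
State tax withheld: $1,128.98 × 0.0339 = $38.27
Federal withholding: $1,128.98 × 0.1079 = $121.82
Medicare tax: $1,368.96 × 0.0138 = $18.89
Employee stock purchase plan: $105.78
Total deductions = $103.08 + $136.90 + $12.53 + $38.27 + $121.82 + $18.89 + $105.78 = $537.27
Net pay = $1,368.96 − $537.27 = $831.69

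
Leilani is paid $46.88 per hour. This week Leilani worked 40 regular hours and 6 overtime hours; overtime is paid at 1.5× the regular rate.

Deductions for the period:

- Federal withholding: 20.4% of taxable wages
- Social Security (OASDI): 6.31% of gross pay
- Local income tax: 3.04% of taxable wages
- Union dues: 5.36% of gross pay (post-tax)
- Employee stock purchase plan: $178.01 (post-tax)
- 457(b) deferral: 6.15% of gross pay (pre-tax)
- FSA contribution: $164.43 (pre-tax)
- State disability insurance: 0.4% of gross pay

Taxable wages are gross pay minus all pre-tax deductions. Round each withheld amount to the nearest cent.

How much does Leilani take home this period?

Regular pay: 40 × $46.88 = $1,875.20
Overtime pay: 6 × $46.88 × 1.5 = $421.92
Gross pay = $1,875.20 + $421.92 = $2,297.12
457(b) deferral: $2,297.12 × 0.0615 = $141.27
FSA contribution: $164.43
Pre-tax total = $141.27 + $164.43 = $305.70
Taxable wages = $2,297.12 − $305.70 = $1,991.42
Federal withholding: $1,991.42 × 0.204 = $406.25
Local income tax: $1,991.42 × 0.0304 = $60.54
State disability insurance: $2,297.12 × 0.004 = $9.19
Social Security (OASDI): $2,297.12 × 0.0631 = $144.95
Employee stock purchase plan: $178.01
Union dues: $2,297.12 × 0.0536 = $123.13
Total deductions = $141.27 + $164.43 + $406.25 + $60.54 + $9.19 + $144.95 + $178.01 + $123.13 = $1,227.77
Net pay = $2,297.12 − $1,227.77 = $1,069.35

$1,069.35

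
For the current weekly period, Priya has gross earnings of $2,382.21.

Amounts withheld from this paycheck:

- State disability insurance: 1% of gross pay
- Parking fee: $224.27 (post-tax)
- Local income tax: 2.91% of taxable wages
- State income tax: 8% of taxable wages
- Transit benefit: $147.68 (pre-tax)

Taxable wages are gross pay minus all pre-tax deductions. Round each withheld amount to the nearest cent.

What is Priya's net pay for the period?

Transit benefit: $147.68
Taxable wages = $2,382.21 − $147.68 = $2,234.53
Local income tax: $2,234.53 × 0.0291 = $65.02
State income tax: $2,234.53 × 0.08 = $178.76
State disability insurance: $2,382.21 × 0.01 = $23.82
Parking fee: $224.27
Total deductions = $147.68 + $65.02 + $178.76 + $23.82 + $224.27 = $639.55
Net pay = $2,382.21 − $639.55 = $1,742.66

$1,742.66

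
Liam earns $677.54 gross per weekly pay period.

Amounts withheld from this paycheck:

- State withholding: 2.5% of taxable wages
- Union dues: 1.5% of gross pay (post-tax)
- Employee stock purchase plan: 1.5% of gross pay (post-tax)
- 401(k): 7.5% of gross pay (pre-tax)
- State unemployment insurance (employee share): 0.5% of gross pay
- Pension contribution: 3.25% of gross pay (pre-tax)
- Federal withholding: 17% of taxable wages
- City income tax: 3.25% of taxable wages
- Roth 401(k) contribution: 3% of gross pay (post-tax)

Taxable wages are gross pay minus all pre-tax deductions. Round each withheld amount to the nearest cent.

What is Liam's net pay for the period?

$423.09

401(k): $677.54 × 0.075 = $50.82
Pension contribution: $677.54 × 0.0325 = $22.02
Pre-tax total = $50.82 + $22.02 = $72.84
Taxable wages = $677.54 − $72.84 = $604.70
City income tax: $604.70 × 0.0325 = $19.65
State withholding: $604.70 × 0.025 = $15.12
Federal withholding: $604.70 × 0.17 = $102.80
State unemployment insurance (employee share): $677.54 × 0.005 = $3.39
Employee stock purchase plan: $677.54 × 0.015 = $10.16
Union dues: $677.54 × 0.015 = $10.16
Roth 401(k) contribution: $677.54 × 0.03 = $20.33
Total deductions = $50.82 + $22.02 + $19.65 + $15.12 + $102.80 + $3.39 + $10.16 + $10.16 + $20.33 = $254.45
Net pay = $677.54 − $254.45 = $423.09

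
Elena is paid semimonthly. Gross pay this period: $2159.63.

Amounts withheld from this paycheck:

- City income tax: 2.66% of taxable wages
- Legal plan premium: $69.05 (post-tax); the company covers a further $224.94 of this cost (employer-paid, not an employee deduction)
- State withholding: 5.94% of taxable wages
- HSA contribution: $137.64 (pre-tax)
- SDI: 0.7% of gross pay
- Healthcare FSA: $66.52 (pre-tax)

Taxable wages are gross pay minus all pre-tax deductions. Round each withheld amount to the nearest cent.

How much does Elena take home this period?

$1703.13

HSA contribution: $137.64
Healthcare FSA: $66.52
Pre-tax total = $137.64 + $66.52 = $204.16
Taxable wages = $2159.63 − $204.16 = $1955.47
State withholding: $1955.47 × 0.0594 = $116.15
City income tax: $1955.47 × 0.0266 = $52.02
SDI: $2159.63 × 0.007 = $15.12
Legal plan premium: $69.05
(Employer's $224.94 toward legal plan premium is not withheld from the employee.)
Total deductions = $137.64 + $66.52 + $116.15 + $52.02 + $15.12 + $69.05 = $456.50
Net pay = $2159.63 − $456.50 = $1703.13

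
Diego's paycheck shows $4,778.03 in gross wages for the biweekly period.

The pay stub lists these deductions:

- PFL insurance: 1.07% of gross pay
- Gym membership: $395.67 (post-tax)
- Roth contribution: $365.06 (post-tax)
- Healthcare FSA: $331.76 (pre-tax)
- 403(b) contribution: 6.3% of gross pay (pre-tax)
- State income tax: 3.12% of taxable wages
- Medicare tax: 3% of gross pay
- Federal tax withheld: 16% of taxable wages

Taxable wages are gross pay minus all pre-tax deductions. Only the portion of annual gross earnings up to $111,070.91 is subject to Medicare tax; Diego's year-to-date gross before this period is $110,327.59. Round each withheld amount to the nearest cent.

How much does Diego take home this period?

$2,518.53

403(b) contribution: $4,778.03 × 0.063 = $301.02
Healthcare FSA: $331.76
Pre-tax total = $301.02 + $331.76 = $632.78
Taxable wages = $4,778.03 − $632.78 = $4,145.25
Federal tax withheld: $4,145.25 × 0.16 = $663.24
State income tax: $4,145.25 × 0.0312 = $129.33
Medicare tax: only $111,070.91 − $110,327.59 = $743.32 of this check is subject → $743.32 × 0.03 = $22.30
PFL insurance: $4,778.03 × 0.0107 = $51.12
Gym membership: $395.67
Roth contribution: $365.06
Total deductions = $301.02 + $331.76 + $663.24 + $129.33 + $22.30 + $51.12 + $395.67 + $365.06 = $2,259.50
Net pay = $4,778.03 − $2,259.50 = $2,518.53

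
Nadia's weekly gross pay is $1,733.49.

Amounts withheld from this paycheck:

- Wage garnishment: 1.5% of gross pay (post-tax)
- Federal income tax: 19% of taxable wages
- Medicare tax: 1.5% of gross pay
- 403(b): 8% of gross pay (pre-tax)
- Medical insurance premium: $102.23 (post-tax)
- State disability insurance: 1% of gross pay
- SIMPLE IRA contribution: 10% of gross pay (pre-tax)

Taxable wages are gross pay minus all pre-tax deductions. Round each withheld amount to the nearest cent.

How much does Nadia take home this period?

$979.82

403(b): $1,733.49 × 0.08 = $138.68
SIMPLE IRA contribution: $1,733.49 × 0.1 = $173.35
Pre-tax total = $138.68 + $173.35 = $312.03
Taxable wages = $1,733.49 − $312.03 = $1,421.46
Federal income tax: $1,421.46 × 0.19 = $270.08
Medicare tax: $1,733.49 × 0.015 = $26.00
State disability insurance: $1,733.49 × 0.01 = $17.33
Wage garnishment: $1,733.49 × 0.015 = $26.00
Medical insurance premium: $102.23
Total deductions = $138.68 + $173.35 + $270.08 + $26.00 + $17.33 + $26.00 + $102.23 = $753.67
Net pay = $1,733.49 − $753.67 = $979.82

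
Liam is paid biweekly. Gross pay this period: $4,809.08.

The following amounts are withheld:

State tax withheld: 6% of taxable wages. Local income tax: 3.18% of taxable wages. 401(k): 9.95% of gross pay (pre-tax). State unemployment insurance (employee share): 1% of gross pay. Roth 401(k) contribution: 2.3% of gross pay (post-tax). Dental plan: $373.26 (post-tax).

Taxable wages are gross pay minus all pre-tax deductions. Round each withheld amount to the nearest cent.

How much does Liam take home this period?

$3,401.08

401(k): $4,809.08 × 0.0995 = $478.50
Taxable wages = $4,809.08 − $478.50 = $4,330.58
Local income tax: $4,330.58 × 0.0318 = $137.71
State tax withheld: $4,330.58 × 0.06 = $259.83
State unemployment insurance (employee share): $4,809.08 × 0.01 = $48.09
Roth 401(k) contribution: $4,809.08 × 0.023 = $110.61
Dental plan: $373.26
Total deductions = $478.50 + $137.71 + $259.83 + $48.09 + $110.61 + $373.26 = $1,408.00
Net pay = $4,809.08 − $1,408.00 = $3,401.08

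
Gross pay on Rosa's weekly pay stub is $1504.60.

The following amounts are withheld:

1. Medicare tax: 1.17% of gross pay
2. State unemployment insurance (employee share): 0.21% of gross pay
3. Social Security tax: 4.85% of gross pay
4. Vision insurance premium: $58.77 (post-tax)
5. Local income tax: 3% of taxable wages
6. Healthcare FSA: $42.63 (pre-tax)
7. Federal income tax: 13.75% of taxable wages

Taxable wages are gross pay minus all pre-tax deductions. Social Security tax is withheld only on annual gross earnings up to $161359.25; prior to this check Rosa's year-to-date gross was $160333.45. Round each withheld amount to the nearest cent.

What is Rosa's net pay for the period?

Healthcare FSA: $42.63
Taxable wages = $1504.60 − $42.63 = $1461.97
Local income tax: $1461.97 × 0.03 = $43.86
Federal income tax: $1461.97 × 0.1375 = $201.02
Social Security tax: only $161359.25 − $160333.45 = $1025.80 of this check is subject → $1025.80 × 0.0485 = $49.75
State unemployment insurance (employee share): $1504.60 × 0.0021 = $3.16
Medicare tax: $1504.60 × 0.0117 = $17.60
Vision insurance premium: $58.77
Total deductions = $42.63 + $43.86 + $201.02 + $49.75 + $3.16 + $17.60 + $58.77 = $416.79
Net pay = $1504.60 − $416.79 = $1087.81

$1087.81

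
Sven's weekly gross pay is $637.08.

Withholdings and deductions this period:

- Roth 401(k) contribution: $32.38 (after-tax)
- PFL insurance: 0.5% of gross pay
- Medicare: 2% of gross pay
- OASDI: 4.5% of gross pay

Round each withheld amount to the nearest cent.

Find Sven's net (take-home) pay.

PFL insurance: $637.08 × 0.005 = $3.19
Medicare: $637.08 × 0.02 = $12.74
OASDI: $637.08 × 0.045 = $28.67
Roth 401(k) contribution: $32.38
Total deductions = $3.19 + $12.74 + $28.67 + $32.38 = $76.98
Net pay = $637.08 − $76.98 = $560.10

$560.10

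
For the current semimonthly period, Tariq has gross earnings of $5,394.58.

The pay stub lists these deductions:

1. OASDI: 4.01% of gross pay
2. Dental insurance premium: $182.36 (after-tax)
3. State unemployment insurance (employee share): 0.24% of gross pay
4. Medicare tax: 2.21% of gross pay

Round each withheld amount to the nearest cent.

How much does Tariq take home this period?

State unemployment insurance (employee share): $5,394.58 × 0.0024 = $12.95
OASDI: $5,394.58 × 0.0401 = $216.32
Medicare tax: $5,394.58 × 0.0221 = $119.22
Dental insurance premium: $182.36
Total deductions = $12.95 + $216.32 + $119.22 + $182.36 = $530.85
Net pay = $5,394.58 − $530.85 = $4,863.73

$4,863.73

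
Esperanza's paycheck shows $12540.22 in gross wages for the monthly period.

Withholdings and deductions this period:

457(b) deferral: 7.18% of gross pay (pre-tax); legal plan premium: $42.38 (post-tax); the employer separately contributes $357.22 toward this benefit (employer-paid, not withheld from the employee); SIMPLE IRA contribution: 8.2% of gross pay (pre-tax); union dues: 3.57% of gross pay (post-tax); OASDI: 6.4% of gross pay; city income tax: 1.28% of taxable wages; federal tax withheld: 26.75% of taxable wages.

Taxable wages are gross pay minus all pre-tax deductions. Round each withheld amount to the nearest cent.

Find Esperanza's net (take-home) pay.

$6344.48

SIMPLE IRA contribution: $12540.22 × 0.082 = $1028.30
457(b) deferral: $12540.22 × 0.0718 = $900.39
Pre-tax total = $1028.30 + $900.39 = $1928.69
Taxable wages = $12540.22 − $1928.69 = $10611.53
City income tax: $10611.53 × 0.0128 = $135.83
Federal tax withheld: $10611.53 × 0.2675 = $2838.58
OASDI: $12540.22 × 0.064 = $802.57
Legal plan premium: $42.38
Union dues: $12540.22 × 0.0357 = $447.69
(Employer's $357.22 toward legal plan premium is not withheld from the employee.)
Total deductions = $1028.30 + $900.39 + $135.83 + $2838.58 + $802.57 + $42.38 + $447.69 = $6195.74
Net pay = $12540.22 − $6195.74 = $6344.48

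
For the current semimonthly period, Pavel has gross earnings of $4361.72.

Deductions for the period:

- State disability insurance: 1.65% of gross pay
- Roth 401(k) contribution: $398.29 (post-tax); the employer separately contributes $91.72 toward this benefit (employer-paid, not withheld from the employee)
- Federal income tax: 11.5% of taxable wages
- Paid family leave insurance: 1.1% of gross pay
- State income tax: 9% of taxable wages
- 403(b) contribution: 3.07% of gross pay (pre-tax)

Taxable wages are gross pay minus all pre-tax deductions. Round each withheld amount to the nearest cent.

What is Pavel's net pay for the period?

$2842.88

403(b) contribution: $4361.72 × 0.0307 = $133.90
Taxable wages = $4361.72 − $133.90 = $4227.82
Federal income tax: $4227.82 × 0.115 = $486.20
State income tax: $4227.82 × 0.09 = $380.50
Paid family leave insurance: $4361.72 × 0.011 = $47.98
State disability insurance: $4361.72 × 0.0165 = $71.97
Roth 401(k) contribution: $398.29
(Employer's $91.72 toward Roth 401(k) contribution is not withheld from the employee.)
Total deductions = $133.90 + $486.20 + $380.50 + $47.98 + $71.97 + $398.29 = $1518.84
Net pay = $4361.72 − $1518.84 = $2842.88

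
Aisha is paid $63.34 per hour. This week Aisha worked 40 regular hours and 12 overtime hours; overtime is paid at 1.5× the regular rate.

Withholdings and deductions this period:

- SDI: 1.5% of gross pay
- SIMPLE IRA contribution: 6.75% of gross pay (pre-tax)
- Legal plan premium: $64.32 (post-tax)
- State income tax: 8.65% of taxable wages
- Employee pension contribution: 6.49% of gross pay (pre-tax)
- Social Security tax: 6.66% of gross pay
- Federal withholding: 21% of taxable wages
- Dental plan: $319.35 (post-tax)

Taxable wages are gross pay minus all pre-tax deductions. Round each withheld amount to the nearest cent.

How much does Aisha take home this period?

$1,558.83

Regular pay: 40 × $63.34 = $2,533.60
Overtime pay: 12 × $63.34 × 1.5 = $1,140.12
Gross pay = $2,533.60 + $1,140.12 = $3,673.72
SIMPLE IRA contribution: $3,673.72 × 0.0675 = $247.98
Employee pension contribution: $3,673.72 × 0.0649 = $238.42
Pre-tax total = $247.98 + $238.42 = $486.40
Taxable wages = $3,673.72 − $486.40 = $3,187.32
Federal withholding: $3,187.32 × 0.21 = $669.34
State income tax: $3,187.32 × 0.0865 = $275.70
Social Security tax: $3,673.72 × 0.0666 = $244.67
SDI: $3,673.72 × 0.015 = $55.11
Dental plan: $319.35
Legal plan premium: $64.32
Total deductions = $247.98 + $238.42 + $669.34 + $275.70 + $244.67 + $55.11 + $319.35 + $64.32 = $2,114.89
Net pay = $3,673.72 − $2,114.89 = $1,558.83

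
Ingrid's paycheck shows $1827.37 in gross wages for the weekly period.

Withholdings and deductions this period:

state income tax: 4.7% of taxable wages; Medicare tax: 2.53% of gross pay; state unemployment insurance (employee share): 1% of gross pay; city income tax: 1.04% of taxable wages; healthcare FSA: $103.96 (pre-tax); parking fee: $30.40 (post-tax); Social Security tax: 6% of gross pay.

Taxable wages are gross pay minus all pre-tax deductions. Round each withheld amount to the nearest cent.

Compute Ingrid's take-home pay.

$1419.95

Healthcare FSA: $103.96
Taxable wages = $1827.37 − $103.96 = $1723.41
State income tax: $1723.41 × 0.047 = $81.00
City income tax: $1723.41 × 0.0104 = $17.92
Social Security tax: $1827.37 × 0.06 = $109.64
Medicare tax: $1827.37 × 0.0253 = $46.23
State unemployment insurance (employee share): $1827.37 × 0.01 = $18.27
Parking fee: $30.40
Total deductions = $103.96 + $81.00 + $17.92 + $109.64 + $46.23 + $18.27 + $30.40 = $407.42
Net pay = $1827.37 − $407.42 = $1419.95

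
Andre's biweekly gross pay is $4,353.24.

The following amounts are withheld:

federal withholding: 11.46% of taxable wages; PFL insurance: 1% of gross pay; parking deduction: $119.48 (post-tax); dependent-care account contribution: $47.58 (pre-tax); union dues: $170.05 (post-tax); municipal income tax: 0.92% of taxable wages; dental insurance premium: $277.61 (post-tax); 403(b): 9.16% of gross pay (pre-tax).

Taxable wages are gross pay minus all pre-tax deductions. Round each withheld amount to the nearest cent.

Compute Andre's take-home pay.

Dependent-care account contribution: $47.58
403(b): $4,353.24 × 0.0916 = $398.76
Pre-tax total = $47.58 + $398.76 = $446.34
Taxable wages = $4,353.24 − $446.34 = $3,906.90
Federal withholding: $3,906.90 × 0.1146 = $447.73
Municipal income tax: $3,906.90 × 0.0092 = $35.94
PFL insurance: $4,353.24 × 0.01 = $43.53
Parking deduction: $119.48
Union dues: $170.05
Dental insurance premium: $277.61
Total deductions = $47.58 + $398.76 + $447.73 + $35.94 + $43.53 + $119.48 + $170.05 + $277.61 = $1,540.68
Net pay = $4,353.24 − $1,540.68 = $2,812.56

$2,812.56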